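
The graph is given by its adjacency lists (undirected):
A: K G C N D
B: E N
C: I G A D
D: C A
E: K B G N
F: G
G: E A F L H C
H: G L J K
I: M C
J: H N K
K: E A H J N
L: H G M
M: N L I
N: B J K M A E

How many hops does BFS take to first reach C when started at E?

Level 0: E
Level 1: B, G, K, N
Level 2: A, C, F, H, J, L, M
Level 3: D, I
C first appears at level 2.

2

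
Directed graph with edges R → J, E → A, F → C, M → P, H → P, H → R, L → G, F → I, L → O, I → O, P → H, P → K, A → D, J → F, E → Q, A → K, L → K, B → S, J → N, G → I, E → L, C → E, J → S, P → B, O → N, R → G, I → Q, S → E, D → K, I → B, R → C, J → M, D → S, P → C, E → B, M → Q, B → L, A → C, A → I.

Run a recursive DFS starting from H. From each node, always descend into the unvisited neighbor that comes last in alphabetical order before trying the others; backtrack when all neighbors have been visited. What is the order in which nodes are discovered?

H -> R -> J -> S -> E -> Q -> L -> O -> N -> K -> G -> I -> B -> A -> D -> C -> M -> P -> F

Visit H
H → R
R → J
J → S
S → E
E → Q
E → L
L → O
O → N
L → K
L → G
G → I
I → B
E → A
A → D
A → C
J → M
M → P
J → F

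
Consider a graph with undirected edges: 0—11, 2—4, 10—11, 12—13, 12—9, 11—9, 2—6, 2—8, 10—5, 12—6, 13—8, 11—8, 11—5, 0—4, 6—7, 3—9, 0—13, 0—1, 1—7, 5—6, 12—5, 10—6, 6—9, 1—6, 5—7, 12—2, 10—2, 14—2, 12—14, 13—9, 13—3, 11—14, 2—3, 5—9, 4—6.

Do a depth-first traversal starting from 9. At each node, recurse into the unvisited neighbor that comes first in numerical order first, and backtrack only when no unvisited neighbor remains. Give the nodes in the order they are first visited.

Visit 9
9 → 3
3 → 2
2 → 4
4 → 0
0 → 1
1 → 6
6 → 5
5 → 7
5 → 10
10 → 11
11 → 8
8 → 13
13 → 12
12 → 14

9 -> 3 -> 2 -> 4 -> 0 -> 1 -> 6 -> 5 -> 7 -> 10 -> 11 -> 8 -> 13 -> 12 -> 14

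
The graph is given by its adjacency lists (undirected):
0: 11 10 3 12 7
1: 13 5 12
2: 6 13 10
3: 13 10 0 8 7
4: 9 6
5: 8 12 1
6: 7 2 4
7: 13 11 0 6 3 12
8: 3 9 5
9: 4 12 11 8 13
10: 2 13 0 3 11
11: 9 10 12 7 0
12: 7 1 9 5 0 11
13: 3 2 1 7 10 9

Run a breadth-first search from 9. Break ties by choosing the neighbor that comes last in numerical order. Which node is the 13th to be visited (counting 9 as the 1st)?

Visit 9; enqueue 13, 12, 11, 8, 4 → queue [13, 12, 11, 8, 4]
Visit 13; enqueue 10, 7, 3, 2, 1 → queue [12, 11, 8, 4, 10, 7, 3, 2, 1]
Visit 12; enqueue 5, 0 → queue [11, 8, 4, 10, 7, 3, 2, 1, 5, 0]
Visit 11 → queue [8, 4, 10, 7, 3, 2, 1, 5, 0]
Visit 8 → queue [4, 10, 7, 3, 2, 1, 5, 0]
Visit 4; enqueue 6 → queue [10, 7, 3, 2, 1, 5, 0, 6]
Visit 10 → queue [7, 3, 2, 1, 5, 0, 6]
Visit 7 → queue [3, 2, 1, 5, 0, 6]
Visit 3 → queue [2, 1, 5, 0, 6]
Visit 2 → queue [1, 5, 0, 6]
Visit 1 → queue [5, 0, 6]
Visit 5 → queue [0, 6]
Visit 0 → queue [6]
Visit 6 → queue []

Visit order: 9, 13, 12, 11, 8, 4, 10, 7, 3, 2, 1, 5, 0, 6

0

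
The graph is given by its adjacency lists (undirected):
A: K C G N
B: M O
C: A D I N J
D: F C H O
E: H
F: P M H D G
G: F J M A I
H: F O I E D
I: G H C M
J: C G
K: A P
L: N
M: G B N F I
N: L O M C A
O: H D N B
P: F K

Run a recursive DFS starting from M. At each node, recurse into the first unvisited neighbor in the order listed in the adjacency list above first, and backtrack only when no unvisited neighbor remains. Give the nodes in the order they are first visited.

M, G, F, P, K, A, C, D, H, O, N, L, B, I, E, J

Visit M
M → G
G → F
F → P
P → K
K → A
A → C
C → D
D → H
H → O
O → N
N → L
O → B
H → I
H → E
C → J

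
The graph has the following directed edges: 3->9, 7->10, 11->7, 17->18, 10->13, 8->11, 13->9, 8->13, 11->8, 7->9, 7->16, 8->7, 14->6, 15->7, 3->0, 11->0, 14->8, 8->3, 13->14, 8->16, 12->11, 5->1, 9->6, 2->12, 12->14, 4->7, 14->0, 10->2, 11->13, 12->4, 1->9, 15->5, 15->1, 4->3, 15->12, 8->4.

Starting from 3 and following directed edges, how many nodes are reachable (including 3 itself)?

4

BFS from 3 visits: 3, 9, 0, 6
Reachable nodes: 4 of 19 total.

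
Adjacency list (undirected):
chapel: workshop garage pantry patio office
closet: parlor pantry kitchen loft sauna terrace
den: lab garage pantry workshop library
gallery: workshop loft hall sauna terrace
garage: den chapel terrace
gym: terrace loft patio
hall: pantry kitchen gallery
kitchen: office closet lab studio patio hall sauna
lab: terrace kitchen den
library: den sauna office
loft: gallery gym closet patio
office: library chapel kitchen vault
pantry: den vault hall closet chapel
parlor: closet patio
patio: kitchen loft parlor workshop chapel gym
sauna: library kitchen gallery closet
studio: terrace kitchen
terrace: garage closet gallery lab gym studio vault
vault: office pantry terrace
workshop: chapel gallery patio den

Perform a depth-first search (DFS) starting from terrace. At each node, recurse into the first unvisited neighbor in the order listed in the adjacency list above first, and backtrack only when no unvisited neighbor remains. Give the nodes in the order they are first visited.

Visit terrace
terrace → garage
garage → den
den → lab
lab → kitchen
kitchen → office
office → library
library → sauna
sauna → gallery
gallery → workshop
workshop → chapel
chapel → pantry
pantry → vault
pantry → hall
pantry → closet
closet → parlor
parlor → patio
patio → loft
loft → gym
kitchen → studio

terrace -> garage -> den -> lab -> kitchen -> office -> library -> sauna -> gallery -> workshop -> chapel -> pantry -> vault -> hall -> closet -> parlor -> patio -> loft -> gym -> studio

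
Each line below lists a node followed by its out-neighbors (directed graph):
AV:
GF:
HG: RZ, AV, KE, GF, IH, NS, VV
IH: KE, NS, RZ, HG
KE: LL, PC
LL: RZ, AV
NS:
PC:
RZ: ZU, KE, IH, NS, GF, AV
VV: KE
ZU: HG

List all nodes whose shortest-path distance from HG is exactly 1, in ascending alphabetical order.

AV, GF, IH, KE, NS, RZ, VV

Level 0: HG
Level 1: AV, GF, IH, KE, NS, RZ, VV
Level 2: LL, PC, ZU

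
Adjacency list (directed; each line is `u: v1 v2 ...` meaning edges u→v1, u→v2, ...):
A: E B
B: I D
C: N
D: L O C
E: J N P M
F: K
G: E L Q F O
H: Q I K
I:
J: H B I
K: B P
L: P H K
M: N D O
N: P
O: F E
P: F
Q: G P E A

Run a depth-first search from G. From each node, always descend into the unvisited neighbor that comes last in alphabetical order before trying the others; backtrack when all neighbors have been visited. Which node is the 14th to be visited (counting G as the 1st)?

H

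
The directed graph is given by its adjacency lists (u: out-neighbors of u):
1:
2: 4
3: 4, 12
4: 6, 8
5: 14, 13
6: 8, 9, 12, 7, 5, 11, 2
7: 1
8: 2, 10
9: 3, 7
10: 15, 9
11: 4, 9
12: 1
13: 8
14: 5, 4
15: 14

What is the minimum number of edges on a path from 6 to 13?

2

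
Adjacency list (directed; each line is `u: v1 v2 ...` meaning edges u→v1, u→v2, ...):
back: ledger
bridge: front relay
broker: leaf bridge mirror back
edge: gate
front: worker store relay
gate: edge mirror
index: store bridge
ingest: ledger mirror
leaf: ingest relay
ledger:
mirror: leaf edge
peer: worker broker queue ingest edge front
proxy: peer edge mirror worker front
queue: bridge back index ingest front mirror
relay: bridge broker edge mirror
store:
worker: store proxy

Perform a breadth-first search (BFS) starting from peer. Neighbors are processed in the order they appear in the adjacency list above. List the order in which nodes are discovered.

peer → worker → broker → queue → ingest → edge → front → store → proxy → leaf → bridge → mirror → back → index → ledger → gate → relay

Visit peer; enqueue worker, broker, queue, ingest, edge, front → queue [worker, broker, queue, ingest, edge, front]
Visit worker; enqueue store, proxy → queue [broker, queue, ingest, edge, front, store, proxy]
Visit broker; enqueue leaf, bridge, mirror, back → queue [queue, ingest, edge, front, store, proxy, leaf, bridge, mirror, back]
Visit queue; enqueue index → queue [ingest, edge, front, store, proxy, leaf, bridge, mirror, back, index]
Visit ingest; enqueue ledger → queue [edge, front, store, proxy, leaf, bridge, mirror, back, index, ledger]
Visit edge; enqueue gate → queue [front, store, proxy, leaf, bridge, mirror, back, index, ledger, gate]
Visit front; enqueue relay → queue [store, proxy, leaf, bridge, mirror, back, index, ledger, gate, relay]
Visit store → queue [proxy, leaf, bridge, mirror, back, index, ledger, gate, relay]
Visit proxy → queue [leaf, bridge, mirror, back, index, ledger, gate, relay]
Visit leaf → queue [bridge, mirror, back, index, ledger, gate, relay]
Visit bridge → queue [mirror, back, index, ledger, gate, relay]
Visit mirror → queue [back, index, ledger, gate, relay]
Visit back → queue [index, ledger, gate, relay]
Visit index → queue [ledger, gate, relay]
Visit ledger → queue [gate, relay]
Visit gate → queue [relay]
Visit relay → queue []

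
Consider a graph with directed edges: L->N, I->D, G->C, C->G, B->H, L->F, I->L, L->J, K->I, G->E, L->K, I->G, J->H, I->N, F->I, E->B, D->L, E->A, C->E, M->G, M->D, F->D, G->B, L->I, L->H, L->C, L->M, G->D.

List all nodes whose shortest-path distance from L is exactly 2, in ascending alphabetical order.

D, E, G

Level 0: L
Level 1: C, F, H, I, J, K, M, N
Level 2: D, E, G
Level 3: A, B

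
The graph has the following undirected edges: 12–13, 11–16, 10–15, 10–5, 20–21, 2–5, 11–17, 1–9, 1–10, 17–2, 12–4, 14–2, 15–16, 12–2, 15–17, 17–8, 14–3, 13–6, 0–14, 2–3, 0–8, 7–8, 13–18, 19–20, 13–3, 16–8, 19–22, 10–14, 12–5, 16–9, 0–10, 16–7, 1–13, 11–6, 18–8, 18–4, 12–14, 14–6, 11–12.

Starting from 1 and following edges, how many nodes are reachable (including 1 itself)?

19

BFS from 1 visits: 1, 9, 10, 13, 16, 0, 5, 14, 15, 3, 6, 12, 18, 7, 8, 11, 2, 17, 4
Reachable nodes: 19 of 23 total.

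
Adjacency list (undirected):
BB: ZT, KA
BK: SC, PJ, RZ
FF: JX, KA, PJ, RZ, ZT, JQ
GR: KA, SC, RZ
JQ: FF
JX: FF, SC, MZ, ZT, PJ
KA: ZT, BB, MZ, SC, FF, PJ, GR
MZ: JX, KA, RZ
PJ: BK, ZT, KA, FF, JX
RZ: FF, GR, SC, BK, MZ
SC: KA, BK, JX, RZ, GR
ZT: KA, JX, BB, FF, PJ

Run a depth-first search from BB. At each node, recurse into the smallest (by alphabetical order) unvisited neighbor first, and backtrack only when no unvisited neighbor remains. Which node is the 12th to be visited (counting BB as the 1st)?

GR

Visit BB
BB → KA
KA → FF
FF → JQ
FF → JX
JX → MZ
MZ → RZ
RZ → BK
BK → PJ
PJ → ZT
BK → SC
SC → GR

Visit order: BB, KA, FF, JQ, JX, MZ, RZ, BK, PJ, ZT, SC, GR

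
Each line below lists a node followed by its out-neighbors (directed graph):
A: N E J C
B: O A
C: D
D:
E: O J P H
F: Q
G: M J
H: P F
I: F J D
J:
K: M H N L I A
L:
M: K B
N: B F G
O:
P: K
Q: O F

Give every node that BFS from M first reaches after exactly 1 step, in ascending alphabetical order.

B, K

Level 0: M
Level 1: B, K
Level 2: A, H, I, L, N, O
Level 3: C, D, E, F, G, J, P
Level 4: Q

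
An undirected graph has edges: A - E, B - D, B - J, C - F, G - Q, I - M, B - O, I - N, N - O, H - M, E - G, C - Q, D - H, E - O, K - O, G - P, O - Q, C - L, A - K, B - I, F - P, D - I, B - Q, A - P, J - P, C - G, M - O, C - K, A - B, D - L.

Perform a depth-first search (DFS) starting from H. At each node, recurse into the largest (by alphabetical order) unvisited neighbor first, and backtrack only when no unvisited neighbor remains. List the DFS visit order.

H -> M -> O -> Q -> G -> P -> J -> B -> I -> N -> D -> L -> C -> K -> A -> E -> F

Visit H
H → M
M → O
O → Q
Q → G
G → P
P → J
J → B
B → I
I → N
I → D
D → L
L → C
C → K
K → A
A → E
C → F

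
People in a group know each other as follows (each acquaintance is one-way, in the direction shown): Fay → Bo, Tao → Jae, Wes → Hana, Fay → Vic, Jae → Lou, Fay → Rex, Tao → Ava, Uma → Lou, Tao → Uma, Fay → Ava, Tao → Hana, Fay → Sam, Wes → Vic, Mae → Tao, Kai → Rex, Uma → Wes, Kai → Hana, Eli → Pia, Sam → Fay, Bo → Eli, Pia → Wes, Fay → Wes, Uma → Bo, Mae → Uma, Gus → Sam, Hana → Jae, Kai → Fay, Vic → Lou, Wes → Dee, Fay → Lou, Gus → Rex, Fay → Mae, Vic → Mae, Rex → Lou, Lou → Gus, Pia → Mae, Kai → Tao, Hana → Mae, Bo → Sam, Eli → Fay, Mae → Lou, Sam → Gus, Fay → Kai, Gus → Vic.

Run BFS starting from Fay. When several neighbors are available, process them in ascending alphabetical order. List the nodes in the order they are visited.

Fay Ava Bo Kai Lou Mae Rex Sam Vic Wes Eli Hana Tao Gus Uma Dee Pia Jae

Visit Fay; enqueue Ava, Bo, Kai, Lou, Mae, Rex, Sam, Vic, Wes → queue [Ava, Bo, Kai, Lou, Mae, Rex, Sam, Vic, Wes]
Visit Ava → queue [Bo, Kai, Lou, Mae, Rex, Sam, Vic, Wes]
Visit Bo; enqueue Eli → queue [Kai, Lou, Mae, Rex, Sam, Vic, Wes, Eli]
Visit Kai; enqueue Hana, Tao → queue [Lou, Mae, Rex, Sam, Vic, Wes, Eli, Hana, Tao]
Visit Lou; enqueue Gus → queue [Mae, Rex, Sam, Vic, Wes, Eli, Hana, Tao, Gus]
Visit Mae; enqueue Uma → queue [Rex, Sam, Vic, Wes, Eli, Hana, Tao, Gus, Uma]
Visit Rex → queue [Sam, Vic, Wes, Eli, Hana, Tao, Gus, Uma]
Visit Sam → queue [Vic, Wes, Eli, Hana, Tao, Gus, Uma]
Visit Vic → queue [Wes, Eli, Hana, Tao, Gus, Uma]
Visit Wes; enqueue Dee → queue [Eli, Hana, Tao, Gus, Uma, Dee]
Visit Eli; enqueue Pia → queue [Hana, Tao, Gus, Uma, Dee, Pia]
Visit Hana; enqueue Jae → queue [Tao, Gus, Uma, Dee, Pia, Jae]
Visit Tao → queue [Gus, Uma, Dee, Pia, Jae]
Visit Gus → queue [Uma, Dee, Pia, Jae]
Visit Uma → queue [Dee, Pia, Jae]
Visit Dee → queue [Pia, Jae]
Visit Pia → queue [Jae]
Visit Jae → queue []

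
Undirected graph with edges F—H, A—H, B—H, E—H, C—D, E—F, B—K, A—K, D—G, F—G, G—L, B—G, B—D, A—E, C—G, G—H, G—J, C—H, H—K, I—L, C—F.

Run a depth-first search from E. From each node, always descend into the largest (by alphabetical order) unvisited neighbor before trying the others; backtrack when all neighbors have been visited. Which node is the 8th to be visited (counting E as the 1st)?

Visit E
E → H
H → K
K → B
B → G
G → L
L → I
G → J
G → F
F → C
C → D
K → A

Visit order: E, H, K, B, G, L, I, J, F, C, D, A

J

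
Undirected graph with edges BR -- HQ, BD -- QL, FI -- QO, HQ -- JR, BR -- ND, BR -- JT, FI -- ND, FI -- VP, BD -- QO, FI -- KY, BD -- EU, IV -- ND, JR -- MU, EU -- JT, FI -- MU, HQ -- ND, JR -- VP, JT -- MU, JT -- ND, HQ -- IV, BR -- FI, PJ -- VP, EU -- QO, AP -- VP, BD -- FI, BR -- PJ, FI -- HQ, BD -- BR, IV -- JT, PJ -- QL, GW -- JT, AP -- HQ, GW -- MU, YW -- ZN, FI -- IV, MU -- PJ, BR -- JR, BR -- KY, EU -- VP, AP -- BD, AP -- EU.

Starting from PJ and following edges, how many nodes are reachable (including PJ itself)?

17

BFS from PJ visits: PJ, VP, QL, MU, BR, JR, FI, EU, AP, BD, JT, GW, ND, KY, HQ, QO, IV
Reachable nodes: 17 of 19 total.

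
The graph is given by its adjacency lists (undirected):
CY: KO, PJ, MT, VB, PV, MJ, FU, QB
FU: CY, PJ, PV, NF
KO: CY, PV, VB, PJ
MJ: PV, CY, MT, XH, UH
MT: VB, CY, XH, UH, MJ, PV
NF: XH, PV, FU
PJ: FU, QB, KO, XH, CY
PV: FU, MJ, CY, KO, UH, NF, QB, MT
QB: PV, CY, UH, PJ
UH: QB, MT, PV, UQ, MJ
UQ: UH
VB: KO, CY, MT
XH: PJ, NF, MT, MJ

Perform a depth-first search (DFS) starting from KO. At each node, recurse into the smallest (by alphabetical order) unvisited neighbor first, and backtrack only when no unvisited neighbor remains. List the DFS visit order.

Visit KO
KO → CY
CY → FU
FU → NF
NF → PV
PV → MJ
MJ → MT
MT → UH
UH → QB
QB → PJ
PJ → XH
UH → UQ
MT → VB

KO, CY, FU, NF, PV, MJ, MT, UH, QB, PJ, XH, UQ, VB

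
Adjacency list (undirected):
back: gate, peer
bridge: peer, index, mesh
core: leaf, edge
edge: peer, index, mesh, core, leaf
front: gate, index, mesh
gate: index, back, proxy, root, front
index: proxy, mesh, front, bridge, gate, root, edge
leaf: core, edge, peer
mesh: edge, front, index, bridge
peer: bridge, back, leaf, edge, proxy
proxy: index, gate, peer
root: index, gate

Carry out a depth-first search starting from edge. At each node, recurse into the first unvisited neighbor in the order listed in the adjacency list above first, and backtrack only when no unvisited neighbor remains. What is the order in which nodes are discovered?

Visit edge
edge → peer
peer → bridge
bridge → index
index → proxy
proxy → gate
gate → back
gate → root
gate → front
front → mesh
peer → leaf
leaf → core

edge -> peer -> bridge -> index -> proxy -> gate -> back -> root -> front -> mesh -> leaf -> core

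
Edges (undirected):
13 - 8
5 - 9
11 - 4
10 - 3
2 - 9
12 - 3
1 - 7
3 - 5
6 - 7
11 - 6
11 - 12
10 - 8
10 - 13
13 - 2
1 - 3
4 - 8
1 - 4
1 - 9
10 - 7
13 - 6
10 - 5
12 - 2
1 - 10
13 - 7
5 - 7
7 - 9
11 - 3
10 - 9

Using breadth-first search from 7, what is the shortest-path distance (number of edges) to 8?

Level 0: 7
Level 1: 1, 5, 6, 9, 10, 13
Level 2: 2, 3, 4, 8, 11
Level 3: 12
8 first appears at level 2.

2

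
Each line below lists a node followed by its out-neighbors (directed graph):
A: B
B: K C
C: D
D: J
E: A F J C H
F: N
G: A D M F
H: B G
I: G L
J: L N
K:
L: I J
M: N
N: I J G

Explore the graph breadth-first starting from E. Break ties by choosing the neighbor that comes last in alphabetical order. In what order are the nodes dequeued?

Visit E; enqueue J, H, F, C, A → queue [J, H, F, C, A]
Visit J; enqueue N, L → queue [H, F, C, A, N, L]
Visit H; enqueue G, B → queue [F, C, A, N, L, G, B]
Visit F → queue [C, A, N, L, G, B]
Visit C; enqueue D → queue [A, N, L, G, B, D]
Visit A → queue [N, L, G, B, D]
Visit N; enqueue I → queue [L, G, B, D, I]
Visit L → queue [G, B, D, I]
Visit G; enqueue M → queue [B, D, I, M]
Visit B; enqueue K → queue [D, I, M, K]
Visit D → queue [I, M, K]
Visit I → queue [M, K]
Visit M → queue [K]
Visit K → queue []

E -> J -> H -> F -> C -> A -> N -> L -> G -> B -> D -> I -> M -> K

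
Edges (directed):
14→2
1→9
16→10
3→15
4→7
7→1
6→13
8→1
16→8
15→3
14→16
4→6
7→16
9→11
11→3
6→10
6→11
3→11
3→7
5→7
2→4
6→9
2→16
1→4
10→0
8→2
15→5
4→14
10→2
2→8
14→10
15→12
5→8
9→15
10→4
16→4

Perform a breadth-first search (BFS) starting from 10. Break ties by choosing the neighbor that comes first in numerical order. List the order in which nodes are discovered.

10 0 2 4 8 16 6 7 14 1 9 11 13 15 3 5 12

Visit 10; enqueue 0, 2, 4 → queue [0, 2, 4]
Visit 0 → queue [2, 4]
Visit 2; enqueue 8, 16 → queue [4, 8, 16]
Visit 4; enqueue 6, 7, 14 → queue [8, 16, 6, 7, 14]
Visit 8; enqueue 1 → queue [16, 6, 7, 14, 1]
Visit 16 → queue [6, 7, 14, 1]
Visit 6; enqueue 9, 11, 13 → queue [7, 14, 1, 9, 11, 13]
Visit 7 → queue [14, 1, 9, 11, 13]
Visit 14 → queue [1, 9, 11, 13]
Visit 1 → queue [9, 11, 13]
Visit 9; enqueue 15 → queue [11, 13, 15]
Visit 11; enqueue 3 → queue [13, 15, 3]
Visit 13 → queue [15, 3]
Visit 15; enqueue 5, 12 → queue [3, 5, 12]
Visit 3 → queue [5, 12]
Visit 5 → queue [12]
Visit 12 → queue []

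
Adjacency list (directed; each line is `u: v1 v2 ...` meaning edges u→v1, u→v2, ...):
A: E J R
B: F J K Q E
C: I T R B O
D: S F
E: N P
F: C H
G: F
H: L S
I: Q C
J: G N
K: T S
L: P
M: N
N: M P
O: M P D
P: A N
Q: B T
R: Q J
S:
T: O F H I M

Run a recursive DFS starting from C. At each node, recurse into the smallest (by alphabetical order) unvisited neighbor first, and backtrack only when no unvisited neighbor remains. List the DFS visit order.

C, B, E, N, M, P, A, J, G, F, H, L, S, R, Q, T, I, O, D, K

Visit C
C → B
B → E
E → N
N → M
N → P
P → A
A → J
J → G
G → F
F → H
H → L
H → S
A → R
R → Q
Q → T
T → I
T → O
O → D
B → K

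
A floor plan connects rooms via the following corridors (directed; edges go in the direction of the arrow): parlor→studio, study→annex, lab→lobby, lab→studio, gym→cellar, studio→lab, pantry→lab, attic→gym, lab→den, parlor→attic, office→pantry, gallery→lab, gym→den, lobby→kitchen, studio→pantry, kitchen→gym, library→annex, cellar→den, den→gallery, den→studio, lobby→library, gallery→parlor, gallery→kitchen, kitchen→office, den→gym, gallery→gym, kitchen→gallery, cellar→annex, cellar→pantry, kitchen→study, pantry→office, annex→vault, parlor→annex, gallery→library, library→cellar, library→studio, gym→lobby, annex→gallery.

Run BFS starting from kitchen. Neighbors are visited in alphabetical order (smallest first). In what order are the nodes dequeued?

Visit kitchen; enqueue gallery, gym, office, study → queue [gallery, gym, office, study]
Visit gallery; enqueue lab, library, parlor → queue [gym, office, study, lab, library, parlor]
Visit gym; enqueue cellar, den, lobby → queue [office, study, lab, library, parlor, cellar, den, lobby]
Visit office; enqueue pantry → queue [study, lab, library, parlor, cellar, den, lobby, pantry]
Visit study; enqueue annex → queue [lab, library, parlor, cellar, den, lobby, pantry, annex]
Visit lab; enqueue studio → queue [library, parlor, cellar, den, lobby, pantry, annex, studio]
Visit library → queue [parlor, cellar, den, lobby, pantry, annex, studio]
Visit parlor; enqueue attic → queue [cellar, den, lobby, pantry, annex, studio, attic]
Visit cellar → queue [den, lobby, pantry, annex, studio, attic]
Visit den → queue [lobby, pantry, annex, studio, attic]
Visit lobby → queue [pantry, annex, studio, attic]
Visit pantry → queue [annex, studio, attic]
Visit annex; enqueue vault → queue [studio, attic, vault]
Visit studio → queue [attic, vault]
Visit attic → queue [vault]
Visit vault → queue []

kitchen gallery gym office study lab library parlor cellar den lobby pantry annex studio attic vault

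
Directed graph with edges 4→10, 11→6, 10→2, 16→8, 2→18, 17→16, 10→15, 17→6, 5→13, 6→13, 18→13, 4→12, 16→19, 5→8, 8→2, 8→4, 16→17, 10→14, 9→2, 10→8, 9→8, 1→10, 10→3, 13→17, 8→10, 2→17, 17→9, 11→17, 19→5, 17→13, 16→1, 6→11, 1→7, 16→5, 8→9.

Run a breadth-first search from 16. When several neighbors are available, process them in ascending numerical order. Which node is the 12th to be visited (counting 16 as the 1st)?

9

Visit 16; enqueue 1, 5, 8, 17, 19 → queue [1, 5, 8, 17, 19]
Visit 1; enqueue 7, 10 → queue [5, 8, 17, 19, 7, 10]
Visit 5; enqueue 13 → queue [8, 17, 19, 7, 10, 13]
Visit 8; enqueue 2, 4, 9 → queue [17, 19, 7, 10, 13, 2, 4, 9]
Visit 17; enqueue 6 → queue [19, 7, 10, 13, 2, 4, 9, 6]
Visit 19 → queue [7, 10, 13, 2, 4, 9, 6]
Visit 7 → queue [10, 13, 2, 4, 9, 6]
Visit 10; enqueue 3, 14, 15 → queue [13, 2, 4, 9, 6, 3, 14, 15]
Visit 13 → queue [2, 4, 9, 6, 3, 14, 15]
Visit 2; enqueue 18 → queue [4, 9, 6, 3, 14, 15, 18]
Visit 4; enqueue 12 → queue [9, 6, 3, 14, 15, 18, 12]
Visit 9 → queue [6, 3, 14, 15, 18, 12]
Visit 6; enqueue 11 → queue [3, 14, 15, 18, 12, 11]
Visit 3 → queue [14, 15, 18, 12, 11]
Visit 14 → queue [15, 18, 12, 11]
Visit 15 → queue [18, 12, 11]
Visit 18 → queue [12, 11]
Visit 12 → queue [11]
Visit 11 → queue []

Visit order: 16, 1, 5, 8, 17, 19, 7, 10, 13, 2, 4, 9, 6, 3, 14, 15, 18, 12, 11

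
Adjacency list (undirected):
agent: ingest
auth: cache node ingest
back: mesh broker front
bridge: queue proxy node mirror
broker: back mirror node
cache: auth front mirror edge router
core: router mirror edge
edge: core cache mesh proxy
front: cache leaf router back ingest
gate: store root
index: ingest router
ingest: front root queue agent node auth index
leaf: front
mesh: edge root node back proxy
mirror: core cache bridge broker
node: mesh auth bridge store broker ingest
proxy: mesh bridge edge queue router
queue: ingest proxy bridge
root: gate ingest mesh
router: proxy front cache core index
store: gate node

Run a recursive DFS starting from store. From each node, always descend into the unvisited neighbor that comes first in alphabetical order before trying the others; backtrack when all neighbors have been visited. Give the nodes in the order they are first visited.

store → gate → root → ingest → agent → auth → cache → edge → core → mirror → bridge → node → broker → back → front → leaf → router → index → proxy → mesh → queue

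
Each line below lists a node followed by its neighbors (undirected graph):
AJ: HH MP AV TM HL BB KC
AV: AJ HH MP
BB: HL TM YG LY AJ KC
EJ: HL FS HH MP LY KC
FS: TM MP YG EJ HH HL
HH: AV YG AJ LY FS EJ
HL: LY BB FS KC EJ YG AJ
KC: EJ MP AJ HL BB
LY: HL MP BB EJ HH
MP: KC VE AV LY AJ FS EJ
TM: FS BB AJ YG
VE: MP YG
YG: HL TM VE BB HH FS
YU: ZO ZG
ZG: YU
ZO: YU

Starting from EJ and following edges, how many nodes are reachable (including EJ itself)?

13

BFS from EJ visits: EJ, FS, HH, HL, KC, LY, MP, TM, YG, AJ, AV, BB, VE
Reachable nodes: 13 of 16 total.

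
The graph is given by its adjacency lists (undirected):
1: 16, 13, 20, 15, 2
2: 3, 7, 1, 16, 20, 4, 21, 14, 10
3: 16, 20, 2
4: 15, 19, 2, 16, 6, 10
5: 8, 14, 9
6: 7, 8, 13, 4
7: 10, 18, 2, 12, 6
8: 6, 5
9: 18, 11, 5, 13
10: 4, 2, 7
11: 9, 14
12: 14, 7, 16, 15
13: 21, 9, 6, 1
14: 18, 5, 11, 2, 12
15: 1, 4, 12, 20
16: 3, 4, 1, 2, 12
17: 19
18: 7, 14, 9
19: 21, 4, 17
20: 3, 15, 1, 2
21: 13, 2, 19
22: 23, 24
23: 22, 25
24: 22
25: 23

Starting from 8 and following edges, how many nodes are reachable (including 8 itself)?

21

BFS from 8 visits: 8, 5, 6, 9, 14, 4, 7, 13, 11, 18, 2, 12, 10, 15, 16, 19, 1, 21, 3, 20, 17
Reachable nodes: 21 of 25 total.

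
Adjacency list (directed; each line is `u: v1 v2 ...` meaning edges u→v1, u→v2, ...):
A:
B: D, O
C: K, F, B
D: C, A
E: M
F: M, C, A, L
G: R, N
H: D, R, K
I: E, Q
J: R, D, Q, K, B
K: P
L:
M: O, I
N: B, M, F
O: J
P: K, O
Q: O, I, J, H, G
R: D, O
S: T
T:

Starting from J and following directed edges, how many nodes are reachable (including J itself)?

BFS from J visits: J, B, D, K, Q, R, O, A, C, P, G, H, I, F, N, E, L, M
Reachable nodes: 18 of 20 total.

18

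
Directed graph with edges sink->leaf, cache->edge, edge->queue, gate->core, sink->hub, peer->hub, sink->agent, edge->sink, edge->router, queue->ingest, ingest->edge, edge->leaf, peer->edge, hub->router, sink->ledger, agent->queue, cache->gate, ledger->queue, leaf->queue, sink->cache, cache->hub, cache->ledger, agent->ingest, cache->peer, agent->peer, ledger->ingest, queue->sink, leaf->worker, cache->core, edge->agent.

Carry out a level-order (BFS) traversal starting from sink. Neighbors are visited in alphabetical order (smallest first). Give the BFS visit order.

Visit sink; enqueue agent, cache, hub, leaf, ledger → queue [agent, cache, hub, leaf, ledger]
Visit agent; enqueue ingest, peer, queue → queue [cache, hub, leaf, ledger, ingest, peer, queue]
Visit cache; enqueue core, edge, gate → queue [hub, leaf, ledger, ingest, peer, queue, core, edge, gate]
Visit hub; enqueue router → queue [leaf, ledger, ingest, peer, queue, core, edge, gate, router]
Visit leaf; enqueue worker → queue [ledger, ingest, peer, queue, core, edge, gate, router, worker]
Visit ledger → queue [ingest, peer, queue, core, edge, gate, router, worker]
Visit ingest → queue [peer, queue, core, edge, gate, router, worker]
Visit peer → queue [queue, core, edge, gate, router, worker]
Visit queue → queue [core, edge, gate, router, worker]
Visit core → queue [edge, gate, router, worker]
Visit edge → queue [gate, router, worker]
Visit gate → queue [router, worker]
Visit router → queue [worker]
Visit worker → queue []

sink agent cache hub leaf ledger ingest peer queue core edge gate router worker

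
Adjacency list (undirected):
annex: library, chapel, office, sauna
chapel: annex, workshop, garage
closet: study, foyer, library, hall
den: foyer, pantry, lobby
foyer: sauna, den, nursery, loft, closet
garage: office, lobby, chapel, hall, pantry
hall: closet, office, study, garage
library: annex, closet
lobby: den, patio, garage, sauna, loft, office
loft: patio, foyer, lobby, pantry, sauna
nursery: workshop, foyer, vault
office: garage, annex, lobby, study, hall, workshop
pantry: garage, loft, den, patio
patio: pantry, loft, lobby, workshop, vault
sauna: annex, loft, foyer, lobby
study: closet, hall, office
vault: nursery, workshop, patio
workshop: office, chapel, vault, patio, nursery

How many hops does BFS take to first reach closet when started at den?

Level 0: den
Level 1: foyer, lobby, pantry
Level 2: closet, garage, loft, nursery, office, patio, sauna
Level 3: annex, chapel, hall, library, study, vault, workshop
closet first appears at level 2.

2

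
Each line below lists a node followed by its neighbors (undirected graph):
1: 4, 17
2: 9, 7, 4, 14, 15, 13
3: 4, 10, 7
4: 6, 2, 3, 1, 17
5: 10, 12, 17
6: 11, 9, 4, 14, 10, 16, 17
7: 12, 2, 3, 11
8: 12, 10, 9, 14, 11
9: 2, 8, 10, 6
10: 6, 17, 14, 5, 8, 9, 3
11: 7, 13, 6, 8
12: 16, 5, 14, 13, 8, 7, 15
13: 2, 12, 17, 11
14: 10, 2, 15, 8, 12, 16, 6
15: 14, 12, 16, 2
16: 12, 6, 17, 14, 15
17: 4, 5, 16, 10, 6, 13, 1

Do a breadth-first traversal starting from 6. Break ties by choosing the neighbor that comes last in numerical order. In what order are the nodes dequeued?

Visit 6; enqueue 17, 16, 14, 11, 10, 9, 4 → queue [17, 16, 14, 11, 10, 9, 4]
Visit 17; enqueue 13, 5, 1 → queue [16, 14, 11, 10, 9, 4, 13, 5, 1]
Visit 16; enqueue 15, 12 → queue [14, 11, 10, 9, 4, 13, 5, 1, 15, 12]
Visit 14; enqueue 8, 2 → queue [11, 10, 9, 4, 13, 5, 1, 15, 12, 8, 2]
Visit 11; enqueue 7 → queue [10, 9, 4, 13, 5, 1, 15, 12, 8, 2, 7]
Visit 10; enqueue 3 → queue [9, 4, 13, 5, 1, 15, 12, 8, 2, 7, 3]
Visit 9 → queue [4, 13, 5, 1, 15, 12, 8, 2, 7, 3]
Visit 4 → queue [13, 5, 1, 15, 12, 8, 2, 7, 3]
Visit 13 → queue [5, 1, 15, 12, 8, 2, 7, 3]
Visit 5 → queue [1, 15, 12, 8, 2, 7, 3]
Visit 1 → queue [15, 12, 8, 2, 7, 3]
Visit 15 → queue [12, 8, 2, 7, 3]
Visit 12 → queue [8, 2, 7, 3]
Visit 8 → queue [2, 7, 3]
Visit 2 → queue [7, 3]
Visit 7 → queue [3]
Visit 3 → queue []

6 → 17 → 16 → 14 → 11 → 10 → 9 → 4 → 13 → 5 → 1 → 15 → 12 → 8 → 2 → 7 → 3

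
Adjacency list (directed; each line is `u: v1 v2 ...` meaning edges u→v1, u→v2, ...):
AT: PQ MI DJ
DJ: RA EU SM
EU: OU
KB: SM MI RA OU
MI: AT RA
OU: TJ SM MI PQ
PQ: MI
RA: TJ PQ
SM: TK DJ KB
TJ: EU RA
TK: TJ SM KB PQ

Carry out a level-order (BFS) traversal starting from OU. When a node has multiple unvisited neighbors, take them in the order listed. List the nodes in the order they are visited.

Visit OU; enqueue TJ, SM, MI, PQ → queue [TJ, SM, MI, PQ]
Visit TJ; enqueue EU, RA → queue [SM, MI, PQ, EU, RA]
Visit SM; enqueue TK, DJ, KB → queue [MI, PQ, EU, RA, TK, DJ, KB]
Visit MI; enqueue AT → queue [PQ, EU, RA, TK, DJ, KB, AT]
Visit PQ → queue [EU, RA, TK, DJ, KB, AT]
Visit EU → queue [RA, TK, DJ, KB, AT]
Visit RA → queue [TK, DJ, KB, AT]
Visit TK → queue [DJ, KB, AT]
Visit DJ → queue [KB, AT]
Visit KB → queue [AT]
Visit AT → queue []

OU, TJ, SM, MI, PQ, EU, RA, TK, DJ, KB, AT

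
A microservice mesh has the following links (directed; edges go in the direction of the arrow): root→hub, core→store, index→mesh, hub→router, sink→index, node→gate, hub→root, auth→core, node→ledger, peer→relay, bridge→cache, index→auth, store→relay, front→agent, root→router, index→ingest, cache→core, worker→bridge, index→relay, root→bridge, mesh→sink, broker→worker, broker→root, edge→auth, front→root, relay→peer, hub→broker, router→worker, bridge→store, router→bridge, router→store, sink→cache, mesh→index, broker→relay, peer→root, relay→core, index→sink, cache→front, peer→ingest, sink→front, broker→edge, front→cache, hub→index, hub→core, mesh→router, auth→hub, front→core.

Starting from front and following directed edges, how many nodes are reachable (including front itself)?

19

BFS from front visits: front, root, core, cache, agent, router, hub, bridge, store, worker, index, broker, relay, sink, mesh, ingest, auth, edge, peer
Reachable nodes: 19 of 22 total.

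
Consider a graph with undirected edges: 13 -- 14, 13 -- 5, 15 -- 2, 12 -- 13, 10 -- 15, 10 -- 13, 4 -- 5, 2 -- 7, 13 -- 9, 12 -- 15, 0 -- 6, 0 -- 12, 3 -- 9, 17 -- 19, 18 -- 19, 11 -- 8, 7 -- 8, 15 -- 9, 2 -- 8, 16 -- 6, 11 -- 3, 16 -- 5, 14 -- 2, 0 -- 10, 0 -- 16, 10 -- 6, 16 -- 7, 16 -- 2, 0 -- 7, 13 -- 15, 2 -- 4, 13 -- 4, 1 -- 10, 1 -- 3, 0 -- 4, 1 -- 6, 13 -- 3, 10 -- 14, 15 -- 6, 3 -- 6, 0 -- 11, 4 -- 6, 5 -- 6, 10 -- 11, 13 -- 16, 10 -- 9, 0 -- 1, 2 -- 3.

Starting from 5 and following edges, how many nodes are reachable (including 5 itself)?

BFS from 5 visits: 5, 4, 6, 13, 16, 0, 2, 1, 3, 10, 15, 9, 12, 14, 7, 11, 8
Reachable nodes: 17 of 20 total.

17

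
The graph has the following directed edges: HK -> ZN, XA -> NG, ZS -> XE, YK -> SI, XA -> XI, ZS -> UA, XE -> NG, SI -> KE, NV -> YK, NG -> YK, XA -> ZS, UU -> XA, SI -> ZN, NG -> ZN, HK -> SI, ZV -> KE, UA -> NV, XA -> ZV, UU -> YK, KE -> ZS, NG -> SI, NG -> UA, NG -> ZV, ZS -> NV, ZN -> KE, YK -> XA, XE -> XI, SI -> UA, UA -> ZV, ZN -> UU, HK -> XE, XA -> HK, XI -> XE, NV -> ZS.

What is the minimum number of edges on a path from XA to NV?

2

Level 0: XA
Level 1: HK, NG, XI, ZS, ZV
Level 2: KE, NV, SI, UA, XE, YK, ZN
Level 3: UU
NV first appears at level 2.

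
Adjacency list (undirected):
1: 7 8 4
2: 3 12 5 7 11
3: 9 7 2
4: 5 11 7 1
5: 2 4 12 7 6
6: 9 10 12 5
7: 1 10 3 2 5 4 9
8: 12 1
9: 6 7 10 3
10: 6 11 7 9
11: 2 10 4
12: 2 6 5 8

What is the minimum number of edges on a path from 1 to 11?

2

Level 0: 1
Level 1: 4, 7, 8
Level 2: 2, 3, 5, 9, 10, 11, 12
Level 3: 6
11 first appears at level 2.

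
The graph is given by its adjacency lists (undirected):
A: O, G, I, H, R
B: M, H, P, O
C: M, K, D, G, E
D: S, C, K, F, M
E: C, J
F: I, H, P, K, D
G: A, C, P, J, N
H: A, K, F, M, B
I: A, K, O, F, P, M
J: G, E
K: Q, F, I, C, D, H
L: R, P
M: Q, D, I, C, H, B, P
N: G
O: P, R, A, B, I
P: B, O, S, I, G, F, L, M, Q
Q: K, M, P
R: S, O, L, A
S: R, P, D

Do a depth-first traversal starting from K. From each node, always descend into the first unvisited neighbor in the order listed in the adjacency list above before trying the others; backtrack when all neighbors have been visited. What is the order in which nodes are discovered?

K → Q → M → D → S → R → O → P → B → H → A → G → C → E → J → N → I → F → L

Visit K
K → Q
Q → M
M → D
D → S
S → R
R → O
O → P
P → B
B → H
H → A
A → G
G → C
C → E
E → J
G → N
A → I
I → F
P → L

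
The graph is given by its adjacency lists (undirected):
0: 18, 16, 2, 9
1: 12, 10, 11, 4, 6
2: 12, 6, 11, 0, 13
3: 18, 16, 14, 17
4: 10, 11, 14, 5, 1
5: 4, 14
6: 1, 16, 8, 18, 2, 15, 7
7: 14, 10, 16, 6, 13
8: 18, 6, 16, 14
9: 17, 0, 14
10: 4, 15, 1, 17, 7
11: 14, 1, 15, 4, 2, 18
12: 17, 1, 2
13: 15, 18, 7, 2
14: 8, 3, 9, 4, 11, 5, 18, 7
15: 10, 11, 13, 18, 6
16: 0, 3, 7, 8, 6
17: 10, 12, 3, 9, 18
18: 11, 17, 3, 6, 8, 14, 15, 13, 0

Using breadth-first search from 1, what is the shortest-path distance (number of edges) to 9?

3

Level 0: 1
Level 1: 4, 6, 10, 11, 12
Level 2: 2, 5, 7, 8, 14, 15, 16, 17, 18
Level 3: 0, 3, 9, 13
9 first appears at level 3.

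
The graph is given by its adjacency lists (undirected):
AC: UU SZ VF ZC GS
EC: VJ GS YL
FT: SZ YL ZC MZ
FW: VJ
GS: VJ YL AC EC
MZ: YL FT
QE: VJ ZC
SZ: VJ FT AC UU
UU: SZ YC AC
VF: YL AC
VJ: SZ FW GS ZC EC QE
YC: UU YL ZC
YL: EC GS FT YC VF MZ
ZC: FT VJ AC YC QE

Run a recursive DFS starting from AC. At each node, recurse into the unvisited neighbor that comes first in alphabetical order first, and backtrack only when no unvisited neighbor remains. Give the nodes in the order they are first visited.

AC → GS → EC → VJ → FW → QE → ZC → FT → MZ → YL → VF → YC → UU → SZ

Visit AC
AC → GS
GS → EC
EC → VJ
VJ → FW
VJ → QE
QE → ZC
ZC → FT
FT → MZ
MZ → YL
YL → VF
YL → YC
YC → UU
UU → SZ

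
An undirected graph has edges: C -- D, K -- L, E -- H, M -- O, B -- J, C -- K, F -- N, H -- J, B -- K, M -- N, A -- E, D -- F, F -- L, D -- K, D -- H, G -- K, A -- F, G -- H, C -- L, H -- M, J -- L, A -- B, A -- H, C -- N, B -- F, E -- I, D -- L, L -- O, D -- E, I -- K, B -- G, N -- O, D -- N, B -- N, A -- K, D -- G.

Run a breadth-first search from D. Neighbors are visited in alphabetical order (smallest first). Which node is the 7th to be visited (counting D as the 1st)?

Visit D; enqueue C, E, F, G, H, K, L, N → queue [C, E, F, G, H, K, L, N]
Visit C → queue [E, F, G, H, K, L, N]
Visit E; enqueue A, I → queue [F, G, H, K, L, N, A, I]
Visit F; enqueue B → queue [G, H, K, L, N, A, I, B]
Visit G → queue [H, K, L, N, A, I, B]
Visit H; enqueue J, M → queue [K, L, N, A, I, B, J, M]
Visit K → queue [L, N, A, I, B, J, M]
Visit L; enqueue O → queue [N, A, I, B, J, M, O]
Visit N → queue [A, I, B, J, M, O]
Visit A → queue [I, B, J, M, O]
Visit I → queue [B, J, M, O]
Visit B → queue [J, M, O]
Visit J → queue [M, O]
Visit M → queue [O]
Visit O → queue []

Visit order: D, C, E, F, G, H, K, L, N, A, I, B, J, M, O

K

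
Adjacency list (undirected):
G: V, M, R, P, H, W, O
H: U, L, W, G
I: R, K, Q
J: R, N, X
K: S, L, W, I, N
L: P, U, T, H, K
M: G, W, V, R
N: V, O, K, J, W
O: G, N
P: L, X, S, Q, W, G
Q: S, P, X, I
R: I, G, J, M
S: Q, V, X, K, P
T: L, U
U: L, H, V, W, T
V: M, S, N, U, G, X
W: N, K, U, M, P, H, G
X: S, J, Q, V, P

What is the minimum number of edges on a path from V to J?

2

Level 0: V
Level 1: G, M, N, S, U, X
Level 2: H, J, K, L, O, P, Q, R, T, W
Level 3: I
J first appears at level 2.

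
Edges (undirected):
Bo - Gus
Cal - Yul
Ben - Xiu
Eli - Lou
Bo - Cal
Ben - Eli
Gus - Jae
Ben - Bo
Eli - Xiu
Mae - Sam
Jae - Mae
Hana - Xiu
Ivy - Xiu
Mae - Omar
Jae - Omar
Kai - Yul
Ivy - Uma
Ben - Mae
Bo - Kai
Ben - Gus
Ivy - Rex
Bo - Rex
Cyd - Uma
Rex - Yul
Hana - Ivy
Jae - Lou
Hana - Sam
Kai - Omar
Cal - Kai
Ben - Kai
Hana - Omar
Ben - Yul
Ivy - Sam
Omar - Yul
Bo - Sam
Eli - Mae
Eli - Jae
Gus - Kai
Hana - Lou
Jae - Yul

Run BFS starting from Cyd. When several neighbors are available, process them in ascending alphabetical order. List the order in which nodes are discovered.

Cyd, Uma, Ivy, Hana, Rex, Sam, Xiu, Lou, Omar, Bo, Yul, Mae, Ben, Eli, Jae, Kai, Cal, Gus

Visit Cyd; enqueue Uma → queue [Uma]
Visit Uma; enqueue Ivy → queue [Ivy]
Visit Ivy; enqueue Hana, Rex, Sam, Xiu → queue [Hana, Rex, Sam, Xiu]
Visit Hana; enqueue Lou, Omar → queue [Rex, Sam, Xiu, Lou, Omar]
Visit Rex; enqueue Bo, Yul → queue [Sam, Xiu, Lou, Omar, Bo, Yul]
Visit Sam; enqueue Mae → queue [Xiu, Lou, Omar, Bo, Yul, Mae]
Visit Xiu; enqueue Ben, Eli → queue [Lou, Omar, Bo, Yul, Mae, Ben, Eli]
Visit Lou; enqueue Jae → queue [Omar, Bo, Yul, Mae, Ben, Eli, Jae]
Visit Omar; enqueue Kai → queue [Bo, Yul, Mae, Ben, Eli, Jae, Kai]
Visit Bo; enqueue Cal, Gus → queue [Yul, Mae, Ben, Eli, Jae, Kai, Cal, Gus]
Visit Yul → queue [Mae, Ben, Eli, Jae, Kai, Cal, Gus]
Visit Mae → queue [Ben, Eli, Jae, Kai, Cal, Gus]
Visit Ben → queue [Eli, Jae, Kai, Cal, Gus]
Visit Eli → queue [Jae, Kai, Cal, Gus]
Visit Jae → queue [Kai, Cal, Gus]
Visit Kai → queue [Cal, Gus]
Visit Cal → queue [Gus]
Visit Gus → queue []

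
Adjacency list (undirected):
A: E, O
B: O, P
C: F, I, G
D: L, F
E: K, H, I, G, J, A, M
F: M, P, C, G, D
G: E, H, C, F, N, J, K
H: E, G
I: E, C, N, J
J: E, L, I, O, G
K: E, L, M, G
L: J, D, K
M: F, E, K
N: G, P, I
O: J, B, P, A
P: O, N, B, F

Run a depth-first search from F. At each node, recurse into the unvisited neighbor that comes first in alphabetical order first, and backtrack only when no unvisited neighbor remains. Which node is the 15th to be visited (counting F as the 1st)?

Visit F
F → C
C → G
G → E
E → A
A → O
O → B
B → P
P → N
N → I
I → J
J → L
L → D
L → K
K → M
E → H

Visit order: F, C, G, E, A, O, B, P, N, I, J, L, D, K, M, H

M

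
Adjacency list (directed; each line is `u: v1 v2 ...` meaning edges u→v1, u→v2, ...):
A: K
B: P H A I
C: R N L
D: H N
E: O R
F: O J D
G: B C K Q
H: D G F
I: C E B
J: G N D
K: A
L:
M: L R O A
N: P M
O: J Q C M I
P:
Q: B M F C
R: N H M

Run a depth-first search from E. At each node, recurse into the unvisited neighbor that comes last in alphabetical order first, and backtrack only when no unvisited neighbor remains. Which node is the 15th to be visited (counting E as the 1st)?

Visit E
E → R
R → N
N → P
N → M
M → O
O → Q
Q → F
F → J
J → G
G → K
K → A
G → C
C → L
G → B
B → I
B → H
H → D

Visit order: E, R, N, P, M, O, Q, F, J, G, K, A, C, L, B, I, H, D

B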